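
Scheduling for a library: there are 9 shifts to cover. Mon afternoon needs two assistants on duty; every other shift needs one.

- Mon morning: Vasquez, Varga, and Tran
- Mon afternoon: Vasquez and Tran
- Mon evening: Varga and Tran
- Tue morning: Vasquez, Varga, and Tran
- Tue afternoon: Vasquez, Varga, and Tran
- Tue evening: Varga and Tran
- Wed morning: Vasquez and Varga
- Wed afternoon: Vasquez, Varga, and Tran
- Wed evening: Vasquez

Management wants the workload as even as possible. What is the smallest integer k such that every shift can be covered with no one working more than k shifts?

With 3 assistants and 10 worker-slots to fill, someone must work at least ⌈10/3⌉ = 4 shifts, so k ≥ 4.
k = 4 works: Mon morning→Vasquez, Mon afternoon→Vasquez+Tran, Mon evening→Varga, Tue morning→Varga, Tue afternoon→Varga, Tue evening→Varga, Wed morning→Vasquez, Wed afternoon→Tran, Wed evening→Vasquez.
Loads: Vasquez 4, Varga 4, Tran 2 — all ≤ 4.

4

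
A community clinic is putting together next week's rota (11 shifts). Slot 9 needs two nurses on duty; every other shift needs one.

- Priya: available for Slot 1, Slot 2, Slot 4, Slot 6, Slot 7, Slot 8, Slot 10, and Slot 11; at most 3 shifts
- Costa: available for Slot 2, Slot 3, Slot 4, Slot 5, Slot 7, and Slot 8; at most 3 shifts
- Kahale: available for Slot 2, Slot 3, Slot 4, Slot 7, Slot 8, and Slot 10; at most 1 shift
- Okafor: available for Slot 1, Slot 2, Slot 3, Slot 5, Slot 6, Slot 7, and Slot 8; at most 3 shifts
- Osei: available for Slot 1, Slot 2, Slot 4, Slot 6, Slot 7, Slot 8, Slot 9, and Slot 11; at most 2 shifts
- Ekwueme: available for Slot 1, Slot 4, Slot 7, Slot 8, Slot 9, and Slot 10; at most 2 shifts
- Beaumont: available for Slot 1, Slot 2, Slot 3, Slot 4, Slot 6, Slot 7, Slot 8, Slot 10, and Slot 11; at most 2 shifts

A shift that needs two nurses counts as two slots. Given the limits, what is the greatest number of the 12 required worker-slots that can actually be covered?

Total capacity across all nurses is 3+3+1+3+2+2+2 = 16, and 12 slots are needed, so at most 12 can be filled.
An assignment achieving 12: Slot 1→Okafor, Slot 2→Costa, Slot 3→Costa, Slot 4→Kahale, Slot 5→Costa, Slot 6→Priya, Slot 7→Okafor, Slot 8→Okafor, Slot 9→Osei+Ekwueme, Slot 10→Priya, Slot 11→Priya.
Loads: Priya 3/3, Costa 3/3, Kahale 1/1, Okafor 3/3, Osei 1/2, Ekwueme 1/2, Beaumont 0/2.

12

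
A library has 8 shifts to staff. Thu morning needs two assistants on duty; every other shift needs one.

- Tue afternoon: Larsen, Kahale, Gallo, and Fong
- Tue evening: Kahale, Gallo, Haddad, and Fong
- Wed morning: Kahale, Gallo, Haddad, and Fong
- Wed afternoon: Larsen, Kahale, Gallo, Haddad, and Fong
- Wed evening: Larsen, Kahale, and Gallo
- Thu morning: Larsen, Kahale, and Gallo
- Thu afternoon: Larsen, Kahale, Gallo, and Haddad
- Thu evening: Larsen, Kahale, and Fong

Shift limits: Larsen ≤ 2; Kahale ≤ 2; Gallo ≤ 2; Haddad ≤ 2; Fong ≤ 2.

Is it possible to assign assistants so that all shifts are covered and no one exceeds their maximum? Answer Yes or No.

One valid schedule: Tue afternoon→Gallo, Tue evening→Gallo, Wed morning→Haddad, Wed afternoon→Fong, Wed evening→Larsen, Thu morning→Larsen+Kahale, Thu afternoon→Haddad, Thu evening→Kahale.
Loads: Larsen 2/2, Kahale 2/2, Gallo 2/2, Haddad 2/2, Fong 1/2 — all within limits.

Yes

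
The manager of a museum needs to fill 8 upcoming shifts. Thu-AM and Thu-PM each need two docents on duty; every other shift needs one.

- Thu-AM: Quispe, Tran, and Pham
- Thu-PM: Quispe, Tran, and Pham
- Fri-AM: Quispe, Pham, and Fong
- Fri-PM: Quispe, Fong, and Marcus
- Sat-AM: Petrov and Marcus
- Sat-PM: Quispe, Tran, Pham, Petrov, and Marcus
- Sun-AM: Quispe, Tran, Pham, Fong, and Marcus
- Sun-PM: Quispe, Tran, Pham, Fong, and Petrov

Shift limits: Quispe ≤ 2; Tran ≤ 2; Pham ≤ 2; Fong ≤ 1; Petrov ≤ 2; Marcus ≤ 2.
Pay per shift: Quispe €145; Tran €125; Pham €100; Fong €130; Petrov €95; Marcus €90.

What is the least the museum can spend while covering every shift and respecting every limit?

€1095

Picking the cheapest available docent for each shift independently would cost €1005, but that ignores the shift limits.
An optimal schedule: Thu-AM→Pham+Tran, Thu-PM→Pham+Tran, Fri-AM→Fong, Fri-PM→Marcus, Sat-AM→Marcus, Sat-PM→Petrov, Sun-AM→Quispe, Sun-PM→Petrov.
Total: 100 + 125 + 100 + 125 + 130 + 90 + 90 + 95 + 145 + 95 = €1095.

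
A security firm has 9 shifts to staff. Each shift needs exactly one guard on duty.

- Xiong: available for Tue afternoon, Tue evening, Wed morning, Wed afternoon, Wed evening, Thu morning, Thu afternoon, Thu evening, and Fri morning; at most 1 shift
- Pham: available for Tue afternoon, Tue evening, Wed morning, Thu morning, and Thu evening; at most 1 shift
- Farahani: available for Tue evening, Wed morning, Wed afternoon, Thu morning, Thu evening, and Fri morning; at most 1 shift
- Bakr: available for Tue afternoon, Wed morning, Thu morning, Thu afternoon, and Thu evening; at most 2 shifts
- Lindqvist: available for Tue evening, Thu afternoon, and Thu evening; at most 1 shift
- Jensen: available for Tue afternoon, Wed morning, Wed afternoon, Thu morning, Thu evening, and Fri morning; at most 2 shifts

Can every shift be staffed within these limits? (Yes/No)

No

Total capacity is 1+1+1+2+1+2 = 8 but 9 worker-slots are needed — infeasible.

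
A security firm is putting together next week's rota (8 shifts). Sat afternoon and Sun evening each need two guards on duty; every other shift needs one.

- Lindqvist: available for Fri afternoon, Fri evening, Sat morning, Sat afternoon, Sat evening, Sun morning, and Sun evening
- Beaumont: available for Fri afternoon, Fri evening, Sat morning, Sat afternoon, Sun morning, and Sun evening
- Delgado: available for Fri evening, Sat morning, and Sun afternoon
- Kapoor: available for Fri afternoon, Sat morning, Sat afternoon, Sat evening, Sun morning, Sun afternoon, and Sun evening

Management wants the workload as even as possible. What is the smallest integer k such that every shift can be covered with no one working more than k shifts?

3

With 4 guards and 10 worker-slots to fill, someone must work at least ⌈10/4⌉ = 3 shifts, so k ≥ 3.
k = 3 works: Fri afternoon→Lindqvist, Fri evening→Lindqvist, Sat morning→Delgado, Sat afternoon→Beaumont+Kapoor, Sat evening→Lindqvist, Sun morning→Beaumont, Sun afternoon→Delgado, Sun evening→Beaumont+Kapoor.
Loads: Lindqvist 3, Beaumont 3, Delgado 2, Kapoor 2 — all ≤ 3.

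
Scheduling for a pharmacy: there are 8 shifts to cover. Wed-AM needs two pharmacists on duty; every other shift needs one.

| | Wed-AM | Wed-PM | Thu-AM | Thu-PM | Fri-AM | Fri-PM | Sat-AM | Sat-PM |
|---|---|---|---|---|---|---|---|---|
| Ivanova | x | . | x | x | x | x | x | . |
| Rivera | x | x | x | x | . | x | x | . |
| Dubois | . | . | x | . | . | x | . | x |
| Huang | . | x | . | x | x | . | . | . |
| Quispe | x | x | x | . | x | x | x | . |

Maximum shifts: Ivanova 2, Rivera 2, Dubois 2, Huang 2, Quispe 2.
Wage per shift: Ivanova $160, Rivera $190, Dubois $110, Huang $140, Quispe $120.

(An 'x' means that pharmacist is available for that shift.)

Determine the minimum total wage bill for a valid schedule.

Sat-PM can only be covered by Dubois, so that assignment is forced.
Picking the cheapest available pharmacist for each shift independently would cost $1110, but that ignores the shift limits.
An optimal schedule: Wed-AM→Quispe+Ivanova, Wed-PM→Quispe, Thu-AM→Dubois, Thu-PM→Huang, Fri-AM→Huang, Fri-PM→Rivera, Sat-AM→Ivanova, Sat-PM→Dubois.
Total: 120 + 160 + 120 + 110 + 140 + 140 + 190 + 160 + 110 = $1250.

$1250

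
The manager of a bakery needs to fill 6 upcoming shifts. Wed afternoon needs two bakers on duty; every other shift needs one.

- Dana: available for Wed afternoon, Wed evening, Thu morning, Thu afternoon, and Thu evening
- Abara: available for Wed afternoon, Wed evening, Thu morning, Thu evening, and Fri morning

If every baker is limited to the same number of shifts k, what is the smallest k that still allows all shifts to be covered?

4

With 2 bakers and 7 worker-slots to fill, someone must work at least ⌈7/2⌉ = 4 shifts, so k ≥ 4.
k = 4 works: Wed afternoon→Dana+Abara, Wed evening→Dana, Thu morning→Dana, Thu afternoon→Dana, Thu evening→Abara, Fri morning→Abara.
Loads: Dana 4, Abara 3 — all ≤ 4.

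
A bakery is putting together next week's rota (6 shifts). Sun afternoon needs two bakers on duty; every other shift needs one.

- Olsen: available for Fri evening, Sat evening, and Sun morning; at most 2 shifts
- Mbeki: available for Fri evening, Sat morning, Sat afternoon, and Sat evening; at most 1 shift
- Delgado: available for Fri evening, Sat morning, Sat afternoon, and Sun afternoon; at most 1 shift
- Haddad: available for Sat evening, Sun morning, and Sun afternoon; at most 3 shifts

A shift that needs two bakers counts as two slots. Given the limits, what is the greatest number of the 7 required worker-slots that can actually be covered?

6

Total capacity across all bakers is 2+1+1+3 = 7, and 7 slots are needed, so at most 7 can be filled.
Shifts {Sat morning, Sat afternoon, Sun afternoon} need 4 slots but only Mbeki, Delgado, and Haddad are available for them, supplying at most 3 — so at least 1 slot must go unfilled.
An assignment achieving 6: Fri evening→Olsen, Sat morning→Mbeki, Sat afternoon→Delgado, Sat evening→Haddad, Sun morning→Olsen, Sun afternoon→Haddad.
Loads: Olsen 2/2, Mbeki 1/1, Delgado 1/1, Haddad 2/3.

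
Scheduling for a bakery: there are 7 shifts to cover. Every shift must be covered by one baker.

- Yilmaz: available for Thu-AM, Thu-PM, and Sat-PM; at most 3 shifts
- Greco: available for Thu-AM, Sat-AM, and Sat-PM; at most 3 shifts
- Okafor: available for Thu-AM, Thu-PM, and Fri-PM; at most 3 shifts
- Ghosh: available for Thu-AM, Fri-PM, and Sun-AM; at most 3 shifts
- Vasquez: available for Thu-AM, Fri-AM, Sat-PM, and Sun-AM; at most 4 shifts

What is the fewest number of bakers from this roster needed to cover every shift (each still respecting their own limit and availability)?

3

7 slots to fill and no one can take more than 4, so at least ⌈7/4⌉ = 2 bakers are needed.
Shifts {Thu-PM, Fri-AM, Sat-AM} need 3 slots, but among the bakers available for them (Yilmaz, Greco, Okafor, and Vasquez) any 2 together supply at most 2. So 2 bakers are not enough.
Greco, Okafor, and Vasquez alone can cover everything: Thu-AM→Greco, Thu-PM→Okafor, Fri-AM→Vasquez, Fri-PM→Okafor, Sat-AM→Greco, Sat-PM→Greco, Sun-AM→Vasquez.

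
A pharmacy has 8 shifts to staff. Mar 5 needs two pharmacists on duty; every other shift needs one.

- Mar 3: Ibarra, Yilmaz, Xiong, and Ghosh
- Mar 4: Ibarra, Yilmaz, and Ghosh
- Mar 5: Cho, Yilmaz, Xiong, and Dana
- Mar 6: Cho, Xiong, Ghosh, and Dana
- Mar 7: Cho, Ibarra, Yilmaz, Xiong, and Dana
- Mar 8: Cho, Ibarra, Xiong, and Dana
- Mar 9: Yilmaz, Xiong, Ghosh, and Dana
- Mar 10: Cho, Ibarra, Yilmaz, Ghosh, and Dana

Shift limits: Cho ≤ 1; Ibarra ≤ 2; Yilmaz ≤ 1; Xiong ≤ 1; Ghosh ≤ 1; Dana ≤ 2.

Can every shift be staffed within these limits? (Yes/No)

Total capacity is 1+2+1+1+1+2 = 8 but 9 worker-slots are needed — infeasible.

No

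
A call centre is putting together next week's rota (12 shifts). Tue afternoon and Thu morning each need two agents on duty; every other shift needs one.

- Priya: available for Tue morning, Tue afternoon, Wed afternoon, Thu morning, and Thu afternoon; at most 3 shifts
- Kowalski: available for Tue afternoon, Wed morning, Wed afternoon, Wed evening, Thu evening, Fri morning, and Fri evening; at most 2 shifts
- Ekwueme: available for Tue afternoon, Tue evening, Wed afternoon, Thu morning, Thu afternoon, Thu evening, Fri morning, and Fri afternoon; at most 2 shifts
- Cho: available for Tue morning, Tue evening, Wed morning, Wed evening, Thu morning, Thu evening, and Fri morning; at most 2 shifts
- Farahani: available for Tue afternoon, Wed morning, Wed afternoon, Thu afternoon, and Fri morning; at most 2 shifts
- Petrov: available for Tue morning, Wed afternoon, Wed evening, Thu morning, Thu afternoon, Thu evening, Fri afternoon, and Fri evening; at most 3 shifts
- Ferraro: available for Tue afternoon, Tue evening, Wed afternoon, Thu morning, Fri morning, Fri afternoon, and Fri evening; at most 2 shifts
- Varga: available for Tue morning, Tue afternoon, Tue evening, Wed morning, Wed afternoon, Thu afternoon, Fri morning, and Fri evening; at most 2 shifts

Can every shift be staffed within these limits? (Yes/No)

Yes

One valid schedule: Tue morning→Priya, Tue afternoon→Farahani+Ferraro, Tue evening→Ekwueme, Wed morning→Kowalski, Wed afternoon→Priya, Wed evening→Kowalski, Thu morning→Petrov+Ferraro, Thu afternoon→Priya, Thu evening→Cho, Fri morning→Cho, Fri afternoon→Ekwueme, Fri evening→Petrov.
Loads: Priya 3/3, Kowalski 2/2, Ekwueme 2/2, Cho 2/2, Farahani 1/2, Petrov 2/3, Ferraro 2/2, Varga 0/2 — all within limits.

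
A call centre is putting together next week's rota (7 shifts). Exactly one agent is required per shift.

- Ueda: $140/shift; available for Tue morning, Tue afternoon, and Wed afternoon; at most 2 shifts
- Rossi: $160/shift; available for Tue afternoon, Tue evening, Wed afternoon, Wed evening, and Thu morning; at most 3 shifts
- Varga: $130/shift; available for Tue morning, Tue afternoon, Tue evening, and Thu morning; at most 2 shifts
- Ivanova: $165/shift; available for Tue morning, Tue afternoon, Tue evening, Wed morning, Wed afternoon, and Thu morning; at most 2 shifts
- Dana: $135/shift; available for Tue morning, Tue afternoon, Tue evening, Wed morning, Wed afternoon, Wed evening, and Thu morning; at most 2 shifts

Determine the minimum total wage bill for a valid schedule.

$970

Picking the cheapest available agent for each shift independently would cost $925, but that ignores the shift limits.
An optimal schedule: Tue morning→Varga, Tue afternoon→Ueda, Tue evening→Varga, Wed morning→Dana, Wed afternoon→Ueda, Wed evening→Dana, Thu morning→Rossi.
Total: 130 + 140 + 130 + 135 + 140 + 135 + 160 = $970.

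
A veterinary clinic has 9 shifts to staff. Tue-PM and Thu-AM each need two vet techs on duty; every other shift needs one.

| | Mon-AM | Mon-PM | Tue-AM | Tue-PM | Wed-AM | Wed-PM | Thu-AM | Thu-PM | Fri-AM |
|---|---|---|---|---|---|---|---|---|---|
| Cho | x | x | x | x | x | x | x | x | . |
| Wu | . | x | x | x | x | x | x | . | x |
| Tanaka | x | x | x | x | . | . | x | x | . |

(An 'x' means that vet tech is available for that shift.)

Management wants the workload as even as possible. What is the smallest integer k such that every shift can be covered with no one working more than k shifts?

4

With 3 vet techs and 11 worker-slots to fill, someone must work at least ⌈11/3⌉ = 4 shifts, so k ≥ 4.
k = 4 works: Mon-AM→Cho, Mon-PM→Wu, Tue-AM→Tanaka, Tue-PM→Wu+Tanaka, Wed-AM→Cho, Wed-PM→Cho, Thu-AM→Wu+Tanaka, Thu-PM→Cho, Fri-AM→Wu.
Loads: Cho 4, Wu 4, Tanaka 3 — all ≤ 4.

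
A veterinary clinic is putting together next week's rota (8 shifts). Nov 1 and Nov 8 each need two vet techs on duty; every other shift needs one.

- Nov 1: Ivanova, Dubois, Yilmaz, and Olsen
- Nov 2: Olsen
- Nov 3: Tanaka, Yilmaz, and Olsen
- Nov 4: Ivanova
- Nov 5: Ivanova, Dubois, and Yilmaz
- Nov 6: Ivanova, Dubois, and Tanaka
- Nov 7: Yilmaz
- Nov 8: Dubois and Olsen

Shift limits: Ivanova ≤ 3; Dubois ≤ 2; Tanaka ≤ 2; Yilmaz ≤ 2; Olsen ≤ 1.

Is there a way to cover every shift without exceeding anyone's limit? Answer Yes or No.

Total capacity is 10 and 10 slots are needed, so capacity alone doesn't rule it out.
Shifts {Nov 2, Nov 8} need 3 worker-slots in total, but the vet techs available for any of those shifts (Dubois and Olsen) can supply at most 2 among them. So no valid schedule exists.

No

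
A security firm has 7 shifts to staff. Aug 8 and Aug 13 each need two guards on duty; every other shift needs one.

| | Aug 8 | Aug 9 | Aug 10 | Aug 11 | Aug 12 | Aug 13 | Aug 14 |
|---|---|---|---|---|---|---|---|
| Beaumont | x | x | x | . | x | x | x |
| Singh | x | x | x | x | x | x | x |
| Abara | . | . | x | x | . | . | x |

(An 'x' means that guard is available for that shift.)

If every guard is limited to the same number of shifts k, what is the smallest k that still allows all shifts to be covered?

3

With 3 guards and 9 worker-slots to fill, someone must work at least ⌈9/3⌉ = 3 shifts, so k ≥ 3.
k = 3 works: Aug 8→Beaumont+Singh, Aug 9→Beaumont, Aug 10→Abara, Aug 11→Abara, Aug 12→Singh, Aug 13→Beaumont+Singh, Aug 14→Abara.
Loads: Beaumont 3, Singh 3, Abara 3 — all ≤ 3.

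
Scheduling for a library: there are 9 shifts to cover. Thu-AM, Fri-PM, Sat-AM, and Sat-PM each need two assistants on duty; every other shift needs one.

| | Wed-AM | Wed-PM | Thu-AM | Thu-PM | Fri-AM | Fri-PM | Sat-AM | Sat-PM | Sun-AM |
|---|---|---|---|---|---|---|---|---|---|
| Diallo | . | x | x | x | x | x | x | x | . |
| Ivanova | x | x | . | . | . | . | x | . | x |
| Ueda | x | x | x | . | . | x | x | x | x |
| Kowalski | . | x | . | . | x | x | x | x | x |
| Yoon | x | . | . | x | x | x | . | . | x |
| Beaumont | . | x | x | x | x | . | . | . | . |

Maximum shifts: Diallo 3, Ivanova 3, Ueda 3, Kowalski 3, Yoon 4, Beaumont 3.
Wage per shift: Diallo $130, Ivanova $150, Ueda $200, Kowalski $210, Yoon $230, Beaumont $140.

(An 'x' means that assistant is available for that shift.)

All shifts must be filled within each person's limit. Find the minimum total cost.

$2070

Picking the cheapest available assistant for each shift independently would cost $1900, but that ignores the shift limits.
An optimal schedule: Wed-AM→Ivanova, Wed-PM→Beaumont, Thu-AM→Diallo+Beaumont, Thu-PM→Diallo, Fri-AM→Beaumont, Fri-PM→Ueda+Kowalski, Sat-AM→Ivanova+Ueda, Sat-PM→Diallo+Ueda, Sun-AM→Ivanova.
Total: 150 + 140 + 130 + 140 + 130 + 140 + 200 + 210 + 150 + 200 + 130 + 200 + 150 = $2070.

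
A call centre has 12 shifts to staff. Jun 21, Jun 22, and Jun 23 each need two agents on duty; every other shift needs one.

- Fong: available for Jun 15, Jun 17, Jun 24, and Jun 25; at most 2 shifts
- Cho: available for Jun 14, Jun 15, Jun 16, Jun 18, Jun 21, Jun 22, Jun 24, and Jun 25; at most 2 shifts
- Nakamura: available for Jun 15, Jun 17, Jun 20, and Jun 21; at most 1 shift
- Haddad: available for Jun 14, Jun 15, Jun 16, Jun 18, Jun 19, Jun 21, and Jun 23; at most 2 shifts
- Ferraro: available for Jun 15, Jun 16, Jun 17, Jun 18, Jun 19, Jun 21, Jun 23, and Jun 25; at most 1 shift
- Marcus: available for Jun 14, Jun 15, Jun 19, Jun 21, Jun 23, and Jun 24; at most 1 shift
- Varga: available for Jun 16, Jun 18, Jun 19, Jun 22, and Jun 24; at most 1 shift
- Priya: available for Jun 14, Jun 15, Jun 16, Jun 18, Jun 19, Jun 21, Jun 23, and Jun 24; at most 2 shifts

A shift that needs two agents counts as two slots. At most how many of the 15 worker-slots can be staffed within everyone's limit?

Total capacity across all agents is 2+2+1+2+1+1+1+2 = 12, and 15 slots are needed, so at most 12 can be filled.
An assignment achieving 12: Jun 14→Cho, Jun 16→Haddad, Jun 17→Fong, Jun 18→Priya, Jun 19→Marcus, Jun 20→Nakamura, Jun 22→Cho+Varga, Jun 23→Haddad+Ferraro, Jun 24→Priya, Jun 25→Fong.
Loads: Fong 2/2, Cho 2/2, Nakamura 1/1, Haddad 2/2, Ferraro 1/1, Marcus 1/1, Varga 1/1, Priya 2/2.

12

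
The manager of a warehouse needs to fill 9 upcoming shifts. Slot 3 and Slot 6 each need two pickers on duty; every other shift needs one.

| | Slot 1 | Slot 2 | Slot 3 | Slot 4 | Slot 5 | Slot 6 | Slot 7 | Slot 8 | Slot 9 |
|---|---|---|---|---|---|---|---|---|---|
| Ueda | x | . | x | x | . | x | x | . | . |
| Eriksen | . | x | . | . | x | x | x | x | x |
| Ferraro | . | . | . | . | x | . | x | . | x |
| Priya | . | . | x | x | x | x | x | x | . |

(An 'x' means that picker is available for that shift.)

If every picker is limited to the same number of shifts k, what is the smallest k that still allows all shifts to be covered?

With 4 pickers and 11 worker-slots to fill, someone must work at least ⌈11/4⌉ = 3 shifts, so k ≥ 3.
k = 3 works: Slot 1→Ueda, Slot 2→Eriksen, Slot 3→Ueda+Priya, Slot 4→Ueda, Slot 5→Ferraro, Slot 6→Eriksen+Priya, Slot 7→Ferraro, Slot 8→Eriksen, Slot 9→Ferraro.
Loads: Ueda 3, Eriksen 3, Ferraro 3, Priya 2 — all ≤ 3.

3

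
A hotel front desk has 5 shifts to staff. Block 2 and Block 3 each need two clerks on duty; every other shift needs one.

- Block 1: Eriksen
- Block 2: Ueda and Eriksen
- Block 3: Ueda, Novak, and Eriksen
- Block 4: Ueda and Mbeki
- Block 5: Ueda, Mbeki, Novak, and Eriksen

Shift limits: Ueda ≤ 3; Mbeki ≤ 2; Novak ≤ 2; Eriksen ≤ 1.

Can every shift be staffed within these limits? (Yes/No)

Total capacity is 8 and 7 slots are needed, so capacity alone doesn't rule it out.
Shifts {Block 1, Block 2} need 3 worker-slots in total, but the clerks available for any of those shifts (Ueda and Eriksen) can supply at most 2 among them. So no valid schedule exists.

No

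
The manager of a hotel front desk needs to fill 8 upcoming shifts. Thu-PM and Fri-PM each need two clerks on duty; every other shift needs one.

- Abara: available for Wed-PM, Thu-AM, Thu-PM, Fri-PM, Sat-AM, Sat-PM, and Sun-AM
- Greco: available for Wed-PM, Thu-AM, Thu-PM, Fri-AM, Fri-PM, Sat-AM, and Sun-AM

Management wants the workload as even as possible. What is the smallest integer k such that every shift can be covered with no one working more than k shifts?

5

With 2 clerks and 10 worker-slots to fill, someone must work at least ⌈10/2⌉ = 5 shifts, so k ≥ 5.
k = 5 works: Wed-PM→Abara, Thu-AM→Abara, Thu-PM→Abara+Greco, Fri-AM→Greco, Fri-PM→Abara+Greco, Sat-AM→Greco, Sat-PM→Abara, Sun-AM→Greco.
Loads: Abara 5, Greco 5 — all ≤ 5.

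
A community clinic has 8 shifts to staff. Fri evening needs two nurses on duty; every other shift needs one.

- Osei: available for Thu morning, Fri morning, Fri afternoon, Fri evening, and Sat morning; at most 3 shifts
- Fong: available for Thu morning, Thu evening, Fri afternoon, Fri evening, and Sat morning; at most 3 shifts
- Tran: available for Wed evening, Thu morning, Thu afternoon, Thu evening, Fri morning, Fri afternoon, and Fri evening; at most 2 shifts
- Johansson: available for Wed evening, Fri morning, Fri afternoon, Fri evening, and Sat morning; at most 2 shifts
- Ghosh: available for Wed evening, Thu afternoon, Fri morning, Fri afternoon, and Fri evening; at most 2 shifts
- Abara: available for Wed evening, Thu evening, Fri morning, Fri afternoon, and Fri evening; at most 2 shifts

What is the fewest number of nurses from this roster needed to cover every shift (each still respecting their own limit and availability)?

4

9 slots to fill and no one can take more than 3, so at least ⌈9/3⌉ = 3 nurses are needed.
Any 3 nurses together have capacity at most 3+3+2 = 8 < 9 slots, so 3 can never suffice.
Osei, Fong, Tran, and Johansson alone can cover everything: Wed evening→Tran, Thu morning→Osei, Thu afternoon→Tran, Thu evening→Fong, Fri morning→Osei, Fri afternoon→Fong, Fri evening→Fong+Johansson, Sat morning→Osei.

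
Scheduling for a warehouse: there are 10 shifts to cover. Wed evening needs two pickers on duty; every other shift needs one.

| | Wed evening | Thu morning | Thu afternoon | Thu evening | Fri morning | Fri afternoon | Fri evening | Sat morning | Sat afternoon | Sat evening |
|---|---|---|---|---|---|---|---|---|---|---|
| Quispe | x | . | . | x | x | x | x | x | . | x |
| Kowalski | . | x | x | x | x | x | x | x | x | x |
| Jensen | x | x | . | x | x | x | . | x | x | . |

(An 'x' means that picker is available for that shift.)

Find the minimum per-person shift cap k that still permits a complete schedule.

4

With 3 pickers and 11 worker-slots to fill, someone must work at least ⌈11/3⌉ = 4 shifts, so k ≥ 4.
k = 4 works: Wed evening→Quispe+Jensen, Thu morning→Kowalski, Thu afternoon→Kowalski, Thu evening→Quispe, Fri morning→Kowalski, Fri afternoon→Jensen, Fri evening→Quispe, Sat morning→Jensen, Sat afternoon→Kowalski, Sat evening→Quispe.
Loads: Quispe 4, Kowalski 4, Jensen 3 — all ≤ 4.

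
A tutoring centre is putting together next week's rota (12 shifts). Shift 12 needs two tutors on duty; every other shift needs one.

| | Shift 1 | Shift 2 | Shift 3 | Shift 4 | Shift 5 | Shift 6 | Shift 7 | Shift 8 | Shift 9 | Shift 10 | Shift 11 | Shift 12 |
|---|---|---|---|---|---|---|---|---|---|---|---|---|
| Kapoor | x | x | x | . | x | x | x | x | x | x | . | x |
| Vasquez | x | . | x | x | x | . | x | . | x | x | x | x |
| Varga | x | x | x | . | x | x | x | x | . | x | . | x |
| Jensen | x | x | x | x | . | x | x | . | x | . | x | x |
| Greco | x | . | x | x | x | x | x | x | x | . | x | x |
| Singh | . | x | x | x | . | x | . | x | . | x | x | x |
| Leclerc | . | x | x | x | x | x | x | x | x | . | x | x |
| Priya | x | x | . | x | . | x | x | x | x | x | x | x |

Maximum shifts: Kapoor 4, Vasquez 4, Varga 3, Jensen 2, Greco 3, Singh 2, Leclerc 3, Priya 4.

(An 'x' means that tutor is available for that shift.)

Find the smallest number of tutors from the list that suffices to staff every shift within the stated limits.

13 slots to fill and no one can take more than 4, so at least ⌈13/4⌉ = 4 tutors are needed.
Kapoor, Vasquez, Varga, and Jensen alone can cover everything: Shift 1→Varga, Shift 2→Kapoor, Shift 3→Varga, Shift 4→Vasquez, Shift 5→Kapoor, Shift 6→Kapoor, Shift 7→Jensen, Shift 8→Kapoor, Shift 9→Vasquez, Shift 10→Vasquez, Shift 11→Vasquez, Shift 12→Varga+Jensen.

4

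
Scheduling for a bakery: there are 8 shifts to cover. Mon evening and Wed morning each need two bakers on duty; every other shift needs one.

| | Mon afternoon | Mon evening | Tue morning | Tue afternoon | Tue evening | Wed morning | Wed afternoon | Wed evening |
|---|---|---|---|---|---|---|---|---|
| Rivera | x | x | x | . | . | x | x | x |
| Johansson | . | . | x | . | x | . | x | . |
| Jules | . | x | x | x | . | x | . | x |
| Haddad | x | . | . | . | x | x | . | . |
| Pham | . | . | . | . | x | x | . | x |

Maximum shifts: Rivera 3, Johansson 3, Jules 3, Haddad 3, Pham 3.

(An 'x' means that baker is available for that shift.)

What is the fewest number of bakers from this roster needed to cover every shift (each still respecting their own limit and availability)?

4

10 slots to fill and no one can take more than 3, so at least ⌈10/3⌉ = 4 bakers are needed.
Rivera, Johansson, Jules, and Haddad alone can cover everything: Mon afternoon→Rivera, Mon evening→Rivera+Jules, Tue morning→Johansson, Tue afternoon→Jules, Tue evening→Johansson, Wed morning→Jules+Haddad, Wed afternoon→Johansson, Wed evening→Rivera.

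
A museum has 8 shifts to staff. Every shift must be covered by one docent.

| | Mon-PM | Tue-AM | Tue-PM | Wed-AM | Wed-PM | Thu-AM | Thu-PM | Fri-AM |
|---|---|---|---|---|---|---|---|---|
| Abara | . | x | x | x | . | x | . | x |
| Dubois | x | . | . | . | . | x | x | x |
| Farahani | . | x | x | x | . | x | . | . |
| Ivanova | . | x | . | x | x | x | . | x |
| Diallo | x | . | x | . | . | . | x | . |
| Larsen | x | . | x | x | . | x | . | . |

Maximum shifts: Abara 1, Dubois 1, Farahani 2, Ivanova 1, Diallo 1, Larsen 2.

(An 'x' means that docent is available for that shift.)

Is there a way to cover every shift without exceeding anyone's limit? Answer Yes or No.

Wed-PM can only be covered by Ivanova, so that assignment is forced.
One valid schedule: Mon-PM→Diallo, Tue-AM→Farahani, Tue-PM→Farahani, Wed-AM→Larsen, Wed-PM→Ivanova, Thu-AM→Larsen, Thu-PM→Dubois, Fri-AM→Abara.
Loads: Abara 1/1, Dubois 1/1, Farahani 2/2, Ivanova 1/1, Diallo 1/1, Larsen 2/2 — all within limits.

Yes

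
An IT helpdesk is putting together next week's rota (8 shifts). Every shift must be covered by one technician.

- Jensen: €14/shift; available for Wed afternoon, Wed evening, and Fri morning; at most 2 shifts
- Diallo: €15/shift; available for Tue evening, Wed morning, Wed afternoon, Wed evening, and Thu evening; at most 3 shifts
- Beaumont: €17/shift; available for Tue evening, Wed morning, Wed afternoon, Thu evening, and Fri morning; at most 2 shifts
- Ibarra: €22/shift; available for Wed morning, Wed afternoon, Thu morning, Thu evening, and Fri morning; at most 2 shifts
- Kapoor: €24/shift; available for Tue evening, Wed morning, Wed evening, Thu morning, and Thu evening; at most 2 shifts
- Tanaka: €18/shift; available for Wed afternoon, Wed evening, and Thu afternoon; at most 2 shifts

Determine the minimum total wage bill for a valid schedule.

€130

Thu afternoon can only be covered by Tanaka, so that assignment is forced.
Picking the cheapest available technician for each shift independently would cost €127, but that ignores the shift limits.
An optimal schedule: Tue evening→Diallo, Wed morning→Diallo, Wed afternoon→Beaumont, Wed evening→Jensen, Thu morning→Ibarra, Thu afternoon→Tanaka, Thu evening→Diallo, Fri morning→Jensen.
Total: 15 + 15 + 17 + 14 + 22 + 18 + 15 + 14 = €130.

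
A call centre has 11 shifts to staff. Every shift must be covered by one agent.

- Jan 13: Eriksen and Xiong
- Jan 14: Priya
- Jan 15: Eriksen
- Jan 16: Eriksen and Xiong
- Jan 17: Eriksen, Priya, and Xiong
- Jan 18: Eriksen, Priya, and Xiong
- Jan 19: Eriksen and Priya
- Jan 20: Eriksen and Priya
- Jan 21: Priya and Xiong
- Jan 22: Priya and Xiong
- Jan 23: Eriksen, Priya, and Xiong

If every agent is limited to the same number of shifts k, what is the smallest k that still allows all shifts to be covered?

With 3 agents and 11 worker-slots to fill, someone must work at least ⌈11/3⌉ = 4 shifts, so k ≥ 4.
k = 4 works: Jan 13→Eriksen, Jan 14→Priya, Jan 15→Eriksen, Jan 16→Eriksen, Jan 17→Xiong, Jan 18→Xiong, Jan 19→Eriksen, Jan 20→Priya, Jan 21→Priya, Jan 22→Priya, Jan 23→Xiong.
Loads: Eriksen 4, Priya 4, Xiong 3 — all ≤ 4.

4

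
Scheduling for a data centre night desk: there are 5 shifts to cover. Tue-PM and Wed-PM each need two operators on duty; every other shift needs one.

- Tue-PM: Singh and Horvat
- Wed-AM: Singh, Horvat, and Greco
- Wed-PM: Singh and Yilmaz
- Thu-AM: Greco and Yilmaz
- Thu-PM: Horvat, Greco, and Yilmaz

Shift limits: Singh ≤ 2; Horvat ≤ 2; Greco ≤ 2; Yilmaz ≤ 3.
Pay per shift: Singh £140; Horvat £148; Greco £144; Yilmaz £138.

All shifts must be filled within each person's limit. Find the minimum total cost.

£986

Tue-PM can only be covered by Singh and Horvat, so that assignment is forced.
Wed-PM can only be covered by Singh and Yilmaz, so that assignment is forced.
Picking the cheapest available operator for each shift independently would cost £982, but that ignores the shift limits.
An optimal schedule: Tue-PM→Singh+Horvat, Wed-AM→Greco, Wed-PM→Yilmaz+Singh, Thu-AM→Yilmaz, Thu-PM→Yilmaz.
Total: 140 + 148 + 144 + 138 + 140 + 138 + 138 = £986.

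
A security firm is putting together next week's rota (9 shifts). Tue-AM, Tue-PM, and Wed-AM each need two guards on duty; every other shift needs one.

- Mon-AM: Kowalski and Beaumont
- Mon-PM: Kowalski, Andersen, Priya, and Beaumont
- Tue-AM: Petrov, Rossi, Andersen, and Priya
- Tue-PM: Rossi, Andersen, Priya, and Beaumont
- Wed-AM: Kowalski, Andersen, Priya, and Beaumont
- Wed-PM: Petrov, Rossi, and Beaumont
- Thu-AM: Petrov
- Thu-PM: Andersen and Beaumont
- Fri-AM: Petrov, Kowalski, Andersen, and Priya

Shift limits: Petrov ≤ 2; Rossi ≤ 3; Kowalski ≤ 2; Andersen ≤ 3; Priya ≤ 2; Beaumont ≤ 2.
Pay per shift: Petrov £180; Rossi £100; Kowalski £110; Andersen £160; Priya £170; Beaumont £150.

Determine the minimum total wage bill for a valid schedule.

£1650

Thu-AM can only be covered by Petrov, so that assignment is forced.
Picking the cheapest available guard for each shift independently would cost £1530, but that ignores the shift limits.
An optimal schedule: Mon-AM→Kowalski, Mon-PM→Kowalski, Tue-AM→Rossi+Andersen, Tue-PM→Rossi+Beaumont, Wed-AM→Andersen+Priya, Wed-PM→Rossi, Thu-AM→Petrov, Thu-PM→Beaumont, Fri-AM→Andersen.
Total: 110 + 110 + 100 + 160 + 100 + 150 + 160 + 170 + 100 + 180 + 150 + 160 = £1650.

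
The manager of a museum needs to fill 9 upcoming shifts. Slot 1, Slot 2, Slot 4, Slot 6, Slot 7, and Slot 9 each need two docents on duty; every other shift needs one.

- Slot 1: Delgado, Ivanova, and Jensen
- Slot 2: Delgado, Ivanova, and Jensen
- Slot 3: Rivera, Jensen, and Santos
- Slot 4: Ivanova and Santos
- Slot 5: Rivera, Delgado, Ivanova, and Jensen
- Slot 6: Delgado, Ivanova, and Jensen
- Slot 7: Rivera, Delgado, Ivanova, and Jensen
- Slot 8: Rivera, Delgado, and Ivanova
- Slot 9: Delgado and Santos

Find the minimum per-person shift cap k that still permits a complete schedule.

With 5 docents and 15 worker-slots to fill, someone must work at least ⌈15/5⌉ = 3 shifts, so k ≥ 3.
k = 3 works: Slot 1→Delgado+Ivanova, Slot 2→Delgado+Jensen, Slot 3→Santos, Slot 4→Ivanova+Santos, Slot 5→Rivera, Slot 6→Ivanova+Jensen, Slot 7→Rivera+Jensen, Slot 8→Rivera, Slot 9→Delgado+Santos.
Loads: Rivera 3, Delgado 3, Ivanova 3, Jensen 3, Santos 3 — all ≤ 3.

3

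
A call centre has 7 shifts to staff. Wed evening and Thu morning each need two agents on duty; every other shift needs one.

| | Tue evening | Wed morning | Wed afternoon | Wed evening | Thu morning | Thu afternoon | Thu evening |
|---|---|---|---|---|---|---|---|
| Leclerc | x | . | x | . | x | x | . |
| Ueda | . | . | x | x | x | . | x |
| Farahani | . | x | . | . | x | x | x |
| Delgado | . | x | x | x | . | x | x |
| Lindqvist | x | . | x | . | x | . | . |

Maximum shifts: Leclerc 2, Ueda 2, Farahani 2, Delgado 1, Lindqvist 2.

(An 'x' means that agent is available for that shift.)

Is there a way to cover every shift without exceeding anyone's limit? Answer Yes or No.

Wed evening can only be covered by Ueda and Delgado, so that assignment is forced.
One valid schedule: Tue evening→Leclerc, Wed morning→Farahani, Wed afternoon→Lindqvist, Wed evening→Ueda+Delgado, Thu morning→Farahani+Lindqvist, Thu afternoon→Leclerc, Thu evening→Ueda.
Loads: Leclerc 2/2, Ueda 2/2, Farahani 2/2, Delgado 1/1, Lindqvist 2/2 — all within limits.

Yes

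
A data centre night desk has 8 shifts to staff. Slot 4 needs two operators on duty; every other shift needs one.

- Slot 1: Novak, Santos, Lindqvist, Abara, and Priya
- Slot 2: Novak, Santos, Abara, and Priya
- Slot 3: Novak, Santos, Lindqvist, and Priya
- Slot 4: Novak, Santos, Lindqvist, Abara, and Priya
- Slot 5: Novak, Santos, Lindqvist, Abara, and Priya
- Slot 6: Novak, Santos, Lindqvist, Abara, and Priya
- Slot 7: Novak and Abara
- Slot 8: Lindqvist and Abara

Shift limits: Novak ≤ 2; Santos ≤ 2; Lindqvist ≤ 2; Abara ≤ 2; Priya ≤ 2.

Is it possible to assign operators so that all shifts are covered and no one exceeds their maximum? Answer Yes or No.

One valid schedule: Slot 1→Santos, Slot 2→Novak, Slot 3→Santos, Slot 4→Abara+Priya, Slot 5→Lindqvist, Slot 6→Abara, Slot 7→Novak, Slot 8→Lindqvist.
Loads: Novak 2/2, Santos 2/2, Lindqvist 2/2, Abara 2/2, Priya 1/2 — all within limits.

Yes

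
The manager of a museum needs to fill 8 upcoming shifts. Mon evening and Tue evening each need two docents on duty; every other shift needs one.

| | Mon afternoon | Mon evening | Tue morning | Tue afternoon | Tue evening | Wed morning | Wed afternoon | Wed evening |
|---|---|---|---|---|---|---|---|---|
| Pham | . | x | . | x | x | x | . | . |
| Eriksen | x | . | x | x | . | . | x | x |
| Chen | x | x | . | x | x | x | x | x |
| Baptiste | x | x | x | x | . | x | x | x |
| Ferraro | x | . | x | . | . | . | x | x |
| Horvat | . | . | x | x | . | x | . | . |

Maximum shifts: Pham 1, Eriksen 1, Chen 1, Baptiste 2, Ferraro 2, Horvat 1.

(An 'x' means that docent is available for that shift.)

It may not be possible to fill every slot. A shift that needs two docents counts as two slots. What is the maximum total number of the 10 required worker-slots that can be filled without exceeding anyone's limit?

8

Total capacity across all docents is 1+1+1+2+2+1 = 8, and 10 slots are needed, so at most 8 can be filled.
An assignment achieving 8: Mon afternoon→Eriksen, Mon evening→Baptiste, Tue morning→Baptiste, Tue evening→Pham+Chen, Wed morning→Horvat, Wed afternoon→Ferraro, Wed evening→Ferraro.
Loads: Pham 1/1, Eriksen 1/1, Chen 1/1, Baptiste 2/2, Ferraro 2/2, Horvat 1/1.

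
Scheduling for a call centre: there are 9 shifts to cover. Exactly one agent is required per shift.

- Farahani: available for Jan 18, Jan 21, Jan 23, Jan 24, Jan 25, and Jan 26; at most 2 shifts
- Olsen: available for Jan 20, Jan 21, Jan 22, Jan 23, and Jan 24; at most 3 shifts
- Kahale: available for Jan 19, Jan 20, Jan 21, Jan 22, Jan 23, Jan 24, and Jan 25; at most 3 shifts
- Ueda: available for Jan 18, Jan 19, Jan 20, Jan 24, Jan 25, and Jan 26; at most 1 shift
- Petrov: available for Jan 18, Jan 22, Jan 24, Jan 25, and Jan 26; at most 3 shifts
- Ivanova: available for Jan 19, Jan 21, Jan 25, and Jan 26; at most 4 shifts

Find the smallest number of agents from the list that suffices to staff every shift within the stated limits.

9 slots to fill and no one can take more than 4, so at least ⌈9/4⌉ = 3 agents are needed.
Farahani, Olsen, and Ivanova alone can cover everything: Jan 18→Farahani, Jan 19→Ivanova, Jan 20→Olsen, Jan 21→Ivanova, Jan 22→Olsen, Jan 23→Farahani, Jan 24→Olsen, Jan 25→Ivanova, Jan 26→Ivanova.

3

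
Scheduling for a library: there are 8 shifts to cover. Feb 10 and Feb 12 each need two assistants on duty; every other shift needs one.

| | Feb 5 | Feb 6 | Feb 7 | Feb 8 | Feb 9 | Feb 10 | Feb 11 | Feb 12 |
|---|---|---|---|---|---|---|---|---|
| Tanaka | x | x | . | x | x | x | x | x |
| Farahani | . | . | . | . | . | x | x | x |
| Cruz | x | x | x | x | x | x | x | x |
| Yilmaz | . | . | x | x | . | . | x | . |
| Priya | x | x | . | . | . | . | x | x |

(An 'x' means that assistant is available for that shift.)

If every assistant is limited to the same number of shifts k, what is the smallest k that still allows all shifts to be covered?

With 5 assistants and 10 worker-slots to fill, someone must work at least ⌈10/5⌉ = 2 shifts, so k ≥ 2.
k = 2 works: Feb 5→Tanaka, Feb 6→Priya, Feb 7→Cruz, Feb 8→Yilmaz, Feb 9→Tanaka, Feb 10→Farahani+Cruz, Feb 11→Yilmaz, Feb 12→Farahani+Priya.
Loads: Tanaka 2, Farahani 2, Cruz 2, Yilmaz 2, Priya 2 — all ≤ 2.

2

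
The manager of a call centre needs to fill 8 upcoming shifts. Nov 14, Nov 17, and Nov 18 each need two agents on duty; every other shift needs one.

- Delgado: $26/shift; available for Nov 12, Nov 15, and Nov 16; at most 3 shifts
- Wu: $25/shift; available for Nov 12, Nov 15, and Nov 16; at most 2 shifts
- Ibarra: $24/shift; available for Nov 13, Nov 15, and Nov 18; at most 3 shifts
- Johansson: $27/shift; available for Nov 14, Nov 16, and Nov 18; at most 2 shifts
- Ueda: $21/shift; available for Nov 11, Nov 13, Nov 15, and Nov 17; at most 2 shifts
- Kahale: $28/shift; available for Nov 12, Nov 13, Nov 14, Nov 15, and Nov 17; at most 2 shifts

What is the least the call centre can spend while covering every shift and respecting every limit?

$274

Nov 11 can only be covered by Ueda, so that assignment is forced.
Nov 14 can only be covered by Johansson and Kahale, so that assignment is forced.
Nov 17 can only be covered by Ueda and Kahale, so that assignment is forced.
Picking the cheapest available agent for each shift independently would cost $268, but that ignores the shift limits.
An optimal schedule: Nov 11→Ueda, Nov 12→Wu, Nov 13→Ibarra, Nov 14→Johansson+Kahale, Nov 15→Ibarra, Nov 16→Wu, Nov 17→Ueda+Kahale, Nov 18→Ibarra+Johansson.
Total: 21 + 25 + 24 + 27 + 28 + 24 + 25 + 21 + 28 + 24 + 27 = $274.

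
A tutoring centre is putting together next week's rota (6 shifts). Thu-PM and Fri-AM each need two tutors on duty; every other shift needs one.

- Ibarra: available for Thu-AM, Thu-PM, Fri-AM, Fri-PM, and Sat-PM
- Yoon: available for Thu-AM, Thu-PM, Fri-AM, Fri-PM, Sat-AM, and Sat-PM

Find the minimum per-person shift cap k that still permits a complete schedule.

4

With 2 tutors and 8 worker-slots to fill, someone must work at least ⌈8/2⌉ = 4 shifts, so k ≥ 4.
k = 4 works: Thu-AM→Ibarra, Thu-PM→Ibarra+Yoon, Fri-AM→Ibarra+Yoon, Fri-PM→Ibarra, Sat-AM→Yoon, Sat-PM→Yoon.
Loads: Ibarra 4, Yoon 4 — all ≤ 4.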